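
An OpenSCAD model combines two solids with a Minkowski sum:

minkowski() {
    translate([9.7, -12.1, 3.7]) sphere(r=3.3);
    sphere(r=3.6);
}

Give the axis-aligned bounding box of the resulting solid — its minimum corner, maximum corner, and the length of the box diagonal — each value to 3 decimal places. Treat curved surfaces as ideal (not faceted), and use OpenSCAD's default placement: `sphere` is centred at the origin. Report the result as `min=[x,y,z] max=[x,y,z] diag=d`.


A = translate([9.7, -12.1, 3.7]) sphere(r=3.3) → bbox [6.4,-15.4,0.4] .. [13,-8.8,7]
B = sphere(r=3.6) → bbox [-3.6,-3.6,-3.6] .. [3.6,3.6,3.6]
lo = A.lo+B.lo = [6.4-3.6, -15.4-3.6, 0.4-3.6] = [2.800,-19.000,-3.200]
hi = A.hi+B.hi = [13+3.6, -8.8+3.6, 7+3.6] = [16.600,-5.200,10.600]
diag = √(13.8²+13.8²+13.8²) = √571.32 = 23.902

min=[2.800,-19.000,-3.200] max=[16.600,-5.200,10.600] diag=23.902


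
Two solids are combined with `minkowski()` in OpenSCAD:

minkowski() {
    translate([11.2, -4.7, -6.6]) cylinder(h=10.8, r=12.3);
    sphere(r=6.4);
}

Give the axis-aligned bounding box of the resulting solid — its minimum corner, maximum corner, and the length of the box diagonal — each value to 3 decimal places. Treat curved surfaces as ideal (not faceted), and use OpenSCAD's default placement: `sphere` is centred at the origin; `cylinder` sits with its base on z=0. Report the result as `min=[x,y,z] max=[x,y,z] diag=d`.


min=[-7.500,-23.400,-13.000] max=[29.900,14.000,10.600] diag=57.918

A = translate([11.2, -4.7, -6.6]) cylinder(h=10.8, r=12.3) → bbox [-1.1,-17,-6.6] .. [23.5,7.6,4.2]
B = sphere(r=6.4) → bbox [-6.4,-6.4,-6.4] .. [6.4,6.4,6.4]
lo = A.lo+B.lo = [-1.1-6.4, -17-6.4, -6.6-6.4] = [-7.500,-23.400,-13.000]
hi = A.hi+B.hi = [23.5+6.4, 7.6+6.4, 4.2+6.4] = [29.900,14.000,10.600]
diag = √(37.4²+37.4²+23.6²) = √3354.48 = 57.918


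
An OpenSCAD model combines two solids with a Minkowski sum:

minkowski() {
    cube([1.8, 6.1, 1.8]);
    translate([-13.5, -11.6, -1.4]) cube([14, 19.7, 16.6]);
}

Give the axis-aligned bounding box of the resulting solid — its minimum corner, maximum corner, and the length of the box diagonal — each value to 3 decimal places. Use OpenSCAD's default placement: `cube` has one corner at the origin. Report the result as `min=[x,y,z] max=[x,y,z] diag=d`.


A = translate([-13.5, -11.6, -1.4]) cube([14, 19.7, 16.6]) → bbox [-13.5,-11.6,-1.4] .. [0.5,8.1,15.2]
B = cube([1.8, 6.1, 1.8]) → bbox [0,0,0] .. [1.8,6.1,1.8]
lo = A.lo+B.lo = [-13.5+0, -11.6+0, -1.4+0] = [-13.500,-11.600,-1.400]
hi = A.hi+B.hi = [0.5+1.8, 8.1+6.1, 15.2+1.8] = [2.300,14.200,17.000]
diag = √(15.8²+25.8²+18.4²) = √1253.84 = 35.410

min=[-13.500,-11.600,-1.400] max=[2.300,14.200,17.000] diag=35.410


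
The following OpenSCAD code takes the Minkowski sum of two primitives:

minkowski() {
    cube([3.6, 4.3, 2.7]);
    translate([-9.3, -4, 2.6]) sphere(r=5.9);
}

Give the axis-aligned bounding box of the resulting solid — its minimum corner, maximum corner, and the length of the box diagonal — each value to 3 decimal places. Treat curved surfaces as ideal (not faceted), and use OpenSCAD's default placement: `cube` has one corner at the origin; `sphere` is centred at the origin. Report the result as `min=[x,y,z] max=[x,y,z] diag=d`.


min=[-15.200,-9.900,-3.300] max=[0.200,6.200,11.200] diag=26.582

A = translate([-9.3, -4, 2.6]) sphere(r=5.9) → bbox [-15.2,-9.9,-3.3] .. [-3.4,1.9,8.5]
B = cube([3.6, 4.3, 2.7]) → bbox [0,0,0] .. [3.6,4.3,2.7]
lo = A.lo+B.lo = [-15.2+0, -9.9+0, -3.3+0] = [-15.200,-9.900,-3.300]
hi = A.hi+B.hi = [-3.4+3.6, 1.9+4.3, 8.5+2.7] = [0.200,6.200,11.200]
diag = √(15.4²+16.1²+14.5²) = √706.62 = 26.582


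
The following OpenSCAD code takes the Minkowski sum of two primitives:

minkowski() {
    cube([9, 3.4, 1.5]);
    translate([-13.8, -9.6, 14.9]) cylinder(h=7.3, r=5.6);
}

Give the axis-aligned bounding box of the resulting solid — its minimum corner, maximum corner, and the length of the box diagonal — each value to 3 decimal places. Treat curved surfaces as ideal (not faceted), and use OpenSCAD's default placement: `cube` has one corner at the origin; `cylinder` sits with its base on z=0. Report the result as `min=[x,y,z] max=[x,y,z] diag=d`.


A = translate([-13.8, -9.6, 14.9]) cylinder(h=7.3, r=5.6) → bbox [-19.4,-15.2,14.9] .. [-8.2,-4,22.2]
B = cube([9, 3.4, 1.5]) → bbox [0,0,0] .. [9,3.4,1.5]
lo = A.lo+B.lo = [-19.4+0, -15.2+0, 14.9+0] = [-19.400,-15.200,14.900]
hi = A.hi+B.hi = [-8.2+9, -4+3.4, 22.2+1.5] = [0.800,-0.600,23.700]
diag = √(20.2²+14.6²+8.8²) = √698.64 = 26.432

min=[-19.400,-15.200,14.900] max=[0.800,-0.600,23.700] diag=26.432


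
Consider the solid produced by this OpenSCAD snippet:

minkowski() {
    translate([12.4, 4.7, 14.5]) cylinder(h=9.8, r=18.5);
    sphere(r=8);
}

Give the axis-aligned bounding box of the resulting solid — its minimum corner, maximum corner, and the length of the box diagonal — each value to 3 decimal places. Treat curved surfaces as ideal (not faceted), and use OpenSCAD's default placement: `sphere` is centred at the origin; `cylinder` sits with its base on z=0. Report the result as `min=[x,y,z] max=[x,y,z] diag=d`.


min=[-14.100,-21.800,6.500] max=[38.900,31.200,32.300] diag=79.269

A = translate([12.4, 4.7, 14.5]) cylinder(h=9.8, r=18.5) → bbox [-6.1,-13.8,14.5] .. [30.9,23.2,24.3]
B = sphere(r=8) → bbox [-8,-8,-8] .. [8,8,8]
lo = A.lo+B.lo = [-6.1-8, -13.8-8, 14.5-8] = [-14.100,-21.800,6.500]
hi = A.hi+B.hi = [30.9+8, 23.2+8, 24.3+8] = [38.900,31.200,32.300]
diag = √(53²+53²+25.8²) = √6283.64 = 79.269


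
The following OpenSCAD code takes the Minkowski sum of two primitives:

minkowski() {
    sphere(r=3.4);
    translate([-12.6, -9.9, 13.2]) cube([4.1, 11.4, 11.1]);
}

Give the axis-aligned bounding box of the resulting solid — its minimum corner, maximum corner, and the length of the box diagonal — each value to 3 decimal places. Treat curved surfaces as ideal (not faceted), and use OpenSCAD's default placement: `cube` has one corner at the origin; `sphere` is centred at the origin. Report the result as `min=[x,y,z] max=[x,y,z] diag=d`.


A = translate([-12.6, -9.9, 13.2]) cube([4.1, 11.4, 11.1]) → bbox [-12.6,-9.9,13.2] .. [-8.5,1.5,24.3]
B = sphere(r=3.4) → bbox [-3.4,-3.4,-3.4] .. [3.4,3.4,3.4]
lo = A.lo+B.lo = [-12.6-3.4, -9.9-3.4, 13.2-3.4] = [-16.000,-13.300,9.800]
hi = A.hi+B.hi = [-8.5+3.4, 1.5+3.4, 24.3+3.4] = [-5.100,4.900,27.700]
diag = √(10.9²+18.2²+17.9²) = √770.46 = 27.757

min=[-16.000,-13.300,9.800] max=[-5.100,4.900,27.700] diag=27.757


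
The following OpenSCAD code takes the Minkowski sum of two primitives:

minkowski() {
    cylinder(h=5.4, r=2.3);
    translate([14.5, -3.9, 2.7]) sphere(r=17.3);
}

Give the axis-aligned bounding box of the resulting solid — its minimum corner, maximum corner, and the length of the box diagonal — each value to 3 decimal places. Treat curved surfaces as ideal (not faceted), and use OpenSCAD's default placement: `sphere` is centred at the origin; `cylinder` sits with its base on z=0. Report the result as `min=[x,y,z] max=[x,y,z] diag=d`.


min=[-5.100,-23.500,-14.600] max=[34.100,15.700,25.400] diag=68.361

A = translate([14.5, -3.9, 2.7]) sphere(r=17.3) → bbox [-2.8,-21.2,-14.6] .. [31.8,13.4,20]
B = cylinder(h=5.4, r=2.3) → bbox [-2.3,-2.3,0] .. [2.3,2.3,5.4]
lo = A.lo+B.lo = [-2.8-2.3, -21.2-2.3, -14.6+0] = [-5.100,-23.500,-14.600]
hi = A.hi+B.hi = [31.8+2.3, 13.4+2.3, 20+5.4] = [34.100,15.700,25.400]
diag = √(39.2²+39.2²+40²) = √4673.28 = 68.361


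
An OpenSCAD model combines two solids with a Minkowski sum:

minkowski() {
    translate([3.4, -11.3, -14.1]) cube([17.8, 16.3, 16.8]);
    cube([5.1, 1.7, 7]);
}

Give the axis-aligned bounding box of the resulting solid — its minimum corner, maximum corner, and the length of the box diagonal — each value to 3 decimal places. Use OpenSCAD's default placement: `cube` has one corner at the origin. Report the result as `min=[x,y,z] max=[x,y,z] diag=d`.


min=[3.400,-11.300,-14.100] max=[26.300,6.700,9.700] diag=37.614

A = translate([3.4, -11.3, -14.1]) cube([17.8, 16.3, 16.8]) → bbox [3.4,-11.3,-14.1] .. [21.2,5,2.7]
B = cube([5.1, 1.7, 7]) → bbox [0,0,0] .. [5.1,1.7,7]
lo = A.lo+B.lo = [3.4+0, -11.3+0, -14.1+0] = [3.400,-11.300,-14.100]
hi = A.hi+B.hi = [21.2+5.1, 5+1.7, 2.7+7] = [26.300,6.700,9.700]
diag = √(22.9²+18²+23.8²) = √1414.85 = 37.614


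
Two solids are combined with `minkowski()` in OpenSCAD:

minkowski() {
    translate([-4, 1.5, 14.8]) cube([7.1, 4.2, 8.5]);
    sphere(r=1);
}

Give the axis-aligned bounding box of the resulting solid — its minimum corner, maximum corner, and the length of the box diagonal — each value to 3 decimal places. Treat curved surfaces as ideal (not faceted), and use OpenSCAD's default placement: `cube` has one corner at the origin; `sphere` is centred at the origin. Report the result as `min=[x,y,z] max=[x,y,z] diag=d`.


A = translate([-4, 1.5, 14.8]) cube([7.1, 4.2, 8.5]) → bbox [-4,1.5,14.8] .. [3.1,5.7,23.3]
B = sphere(r=1) → bbox [-1,-1,-1] .. [1,1,1]
lo = A.lo+B.lo = [-4-1, 1.5-1, 14.8-1] = [-5.000,0.500,13.800]
hi = A.hi+B.hi = [3.1+1, 5.7+1, 23.3+1] = [4.100,6.700,24.300]
diag = √(9.1²+6.2²+10.5²) = √231.5 = 15.215

min=[-5.000,0.500,13.800] max=[4.100,6.700,24.300] diag=15.215


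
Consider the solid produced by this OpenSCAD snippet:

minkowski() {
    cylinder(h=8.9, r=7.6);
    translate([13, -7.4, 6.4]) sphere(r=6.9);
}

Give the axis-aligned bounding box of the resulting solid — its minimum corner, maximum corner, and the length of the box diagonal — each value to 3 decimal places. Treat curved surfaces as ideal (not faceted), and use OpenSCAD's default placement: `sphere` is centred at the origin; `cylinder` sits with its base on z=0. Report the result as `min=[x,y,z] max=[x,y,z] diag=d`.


A = translate([13, -7.4, 6.4]) sphere(r=6.9) → bbox [6.1,-14.3,-0.5] .. [19.9,-0.5,13.3]
B = cylinder(h=8.9, r=7.6) → bbox [-7.6,-7.6,0] .. [7.6,7.6,8.9]
lo = A.lo+B.lo = [6.1-7.6, -14.3-7.6, -0.5+0] = [-1.500,-21.900,-0.500]
hi = A.hi+B.hi = [19.9+7.6, -0.5+7.6, 13.3+8.9] = [27.500,7.100,22.200]
diag = √(29²+29²+22.7²) = √2197.29 = 46.875

min=[-1.500,-21.900,-0.500] max=[27.500,7.100,22.200] diag=46.875


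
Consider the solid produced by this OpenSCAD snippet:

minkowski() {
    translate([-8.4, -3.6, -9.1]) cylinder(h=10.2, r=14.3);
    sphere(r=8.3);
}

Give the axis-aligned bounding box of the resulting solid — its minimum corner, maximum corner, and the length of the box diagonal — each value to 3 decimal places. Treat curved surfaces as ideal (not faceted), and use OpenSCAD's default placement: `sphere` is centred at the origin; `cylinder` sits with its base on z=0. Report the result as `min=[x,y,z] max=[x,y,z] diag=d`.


min=[-31.000,-26.200,-17.400] max=[14.200,19.000,9.400] diag=69.313

A = translate([-8.4, -3.6, -9.1]) cylinder(h=10.2, r=14.3) → bbox [-22.7,-17.9,-9.1] .. [5.9,10.7,1.1]
B = sphere(r=8.3) → bbox [-8.3,-8.3,-8.3] .. [8.3,8.3,8.3]
lo = A.lo+B.lo = [-22.7-8.3, -17.9-8.3, -9.1-8.3] = [-31.000,-26.200,-17.400]
hi = A.hi+B.hi = [5.9+8.3, 10.7+8.3, 1.1+8.3] = [14.200,19.000,9.400]
diag = √(45.2²+45.2²+26.8²) = √4804.32 = 69.313


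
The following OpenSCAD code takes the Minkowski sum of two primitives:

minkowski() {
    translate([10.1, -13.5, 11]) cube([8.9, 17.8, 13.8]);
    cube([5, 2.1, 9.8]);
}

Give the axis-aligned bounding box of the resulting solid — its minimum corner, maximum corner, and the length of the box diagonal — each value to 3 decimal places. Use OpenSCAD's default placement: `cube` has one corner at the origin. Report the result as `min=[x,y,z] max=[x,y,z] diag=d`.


min=[10.100,-13.500,11.000] max=[24.000,6.400,34.600] diag=33.855

A = translate([10.1, -13.5, 11]) cube([8.9, 17.8, 13.8]) → bbox [10.1,-13.5,11] .. [19,4.3,24.8]
B = cube([5, 2.1, 9.8]) → bbox [0,0,0] .. [5,2.1,9.8]
lo = A.lo+B.lo = [10.1+0, -13.5+0, 11+0] = [10.100,-13.500,11.000]
hi = A.hi+B.hi = [19+5, 4.3+2.1, 24.8+9.8] = [24.000,6.400,34.600]
diag = √(13.9²+19.9²+23.6²) = √1146.18 = 33.855


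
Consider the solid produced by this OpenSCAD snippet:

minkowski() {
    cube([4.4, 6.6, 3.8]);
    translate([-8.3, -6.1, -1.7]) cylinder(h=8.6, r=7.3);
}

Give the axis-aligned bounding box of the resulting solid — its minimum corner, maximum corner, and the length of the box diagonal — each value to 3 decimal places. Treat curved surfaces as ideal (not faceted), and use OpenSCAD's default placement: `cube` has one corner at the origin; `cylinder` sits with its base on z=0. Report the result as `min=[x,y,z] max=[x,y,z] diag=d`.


min=[-15.600,-13.400,-1.700] max=[3.400,7.800,10.700] diag=31.052

A = translate([-8.3, -6.1, -1.7]) cylinder(h=8.6, r=7.3) → bbox [-15.6,-13.4,-1.7] .. [-1,1.2,6.9]
B = cube([4.4, 6.6, 3.8]) → bbox [0,0,0] .. [4.4,6.6,3.8]
lo = A.lo+B.lo = [-15.6+0, -13.4+0, -1.7+0] = [-15.600,-13.400,-1.700]
hi = A.hi+B.hi = [-1+4.4, 1.2+6.6, 6.9+3.8] = [3.400,7.800,10.700]
diag = √(19²+21.2²+12.4²) = √964.2 = 31.052


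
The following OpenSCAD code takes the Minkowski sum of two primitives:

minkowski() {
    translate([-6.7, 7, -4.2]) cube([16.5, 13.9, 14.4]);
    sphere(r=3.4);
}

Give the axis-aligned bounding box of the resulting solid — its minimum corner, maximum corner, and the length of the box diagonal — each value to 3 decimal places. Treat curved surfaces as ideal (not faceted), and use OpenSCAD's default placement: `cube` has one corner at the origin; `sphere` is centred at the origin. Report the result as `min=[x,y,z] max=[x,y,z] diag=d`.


min=[-10.100,3.600,-7.600] max=[13.200,24.300,13.600] diag=37.694

A = translate([-6.7, 7, -4.2]) cube([16.5, 13.9, 14.4]) → bbox [-6.7,7,-4.2] .. [9.8,20.9,10.2]
B = sphere(r=3.4) → bbox [-3.4,-3.4,-3.4] .. [3.4,3.4,3.4]
lo = A.lo+B.lo = [-6.7-3.4, 7-3.4, -4.2-3.4] = [-10.100,3.600,-7.600]
hi = A.hi+B.hi = [9.8+3.4, 20.9+3.4, 10.2+3.4] = [13.200,24.300,13.600]
diag = √(23.3²+20.7²+21.2²) = √1420.82 = 37.694


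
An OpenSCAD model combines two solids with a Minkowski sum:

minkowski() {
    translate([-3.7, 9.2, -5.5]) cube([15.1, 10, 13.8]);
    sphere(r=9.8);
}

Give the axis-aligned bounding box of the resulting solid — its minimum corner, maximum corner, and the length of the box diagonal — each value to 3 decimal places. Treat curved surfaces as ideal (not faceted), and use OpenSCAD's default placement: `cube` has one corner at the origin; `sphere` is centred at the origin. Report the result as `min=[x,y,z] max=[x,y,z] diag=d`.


A = translate([-3.7, 9.2, -5.5]) cube([15.1, 10, 13.8]) → bbox [-3.7,9.2,-5.5] .. [11.4,19.2,8.3]
B = sphere(r=9.8) → bbox [-9.8,-9.8,-9.8] .. [9.8,9.8,9.8]
lo = A.lo+B.lo = [-3.7-9.8, 9.2-9.8, -5.5-9.8] = [-13.500,-0.600,-15.300]
hi = A.hi+B.hi = [11.4+9.8, 19.2+9.8, 8.3+9.8] = [21.200,29.000,18.100]
diag = √(34.7²+29.6²+33.4²) = √3195.81 = 56.531

min=[-13.500,-0.600,-15.300] max=[21.200,29.000,18.100] diag=56.531


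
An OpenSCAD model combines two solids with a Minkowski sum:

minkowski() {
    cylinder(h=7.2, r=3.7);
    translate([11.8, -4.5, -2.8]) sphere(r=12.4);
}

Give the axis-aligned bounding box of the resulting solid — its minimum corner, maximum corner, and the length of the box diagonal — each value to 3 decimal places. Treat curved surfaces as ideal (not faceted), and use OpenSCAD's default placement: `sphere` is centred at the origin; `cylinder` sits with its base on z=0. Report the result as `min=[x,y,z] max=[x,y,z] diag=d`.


min=[-4.300,-20.600,-15.200] max=[27.900,11.600,16.800] diag=55.657

A = translate([11.8, -4.5, -2.8]) sphere(r=12.4) → bbox [-0.6,-16.9,-15.2] .. [24.2,7.9,9.6]
B = cylinder(h=7.2, r=3.7) → bbox [-3.7,-3.7,0] .. [3.7,3.7,7.2]
lo = A.lo+B.lo = [-0.6-3.7, -16.9-3.7, -15.2+0] = [-4.300,-20.600,-15.200]
hi = A.hi+B.hi = [24.2+3.7, 7.9+3.7, 9.6+7.2] = [27.900,11.600,16.800]
diag = √(32.2²+32.2²+32²) = √3097.68 = 55.657


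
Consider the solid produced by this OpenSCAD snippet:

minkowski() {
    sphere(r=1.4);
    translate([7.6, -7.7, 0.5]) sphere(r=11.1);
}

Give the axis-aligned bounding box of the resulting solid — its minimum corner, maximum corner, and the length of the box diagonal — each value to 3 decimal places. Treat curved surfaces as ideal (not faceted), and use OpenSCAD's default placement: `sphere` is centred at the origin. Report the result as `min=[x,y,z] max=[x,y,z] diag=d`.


min=[-4.900,-20.200,-12.000] max=[20.100,4.800,13.000] diag=43.301

A = translate([7.6, -7.7, 0.5]) sphere(r=11.1) → bbox [-3.5,-18.8,-10.6] .. [18.7,3.4,11.6]
B = sphere(r=1.4) → bbox [-1.4,-1.4,-1.4] .. [1.4,1.4,1.4]
lo = A.lo+B.lo = [-3.5-1.4, -18.8-1.4, -10.6-1.4] = [-4.900,-20.200,-12.000]
hi = A.hi+B.hi = [18.7+1.4, 3.4+1.4, 11.6+1.4] = [20.100,4.800,13.000]
diag = √(25²+25²+25²) = √1875 = 43.301


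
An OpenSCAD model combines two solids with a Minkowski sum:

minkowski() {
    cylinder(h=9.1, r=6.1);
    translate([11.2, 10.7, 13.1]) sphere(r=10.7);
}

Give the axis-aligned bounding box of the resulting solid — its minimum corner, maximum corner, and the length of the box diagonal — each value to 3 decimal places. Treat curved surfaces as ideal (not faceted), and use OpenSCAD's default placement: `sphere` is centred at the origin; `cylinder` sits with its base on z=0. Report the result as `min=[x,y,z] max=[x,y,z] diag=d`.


min=[-5.600,-6.100,2.400] max=[28.000,27.500,32.900] diag=56.464

A = translate([11.2, 10.7, 13.1]) sphere(r=10.7) → bbox [0.5,0,2.4] .. [21.9,21.4,23.8]
B = cylinder(h=9.1, r=6.1) → bbox [-6.1,-6.1,0] .. [6.1,6.1,9.1]
lo = A.lo+B.lo = [0.5-6.1, 0-6.1, 2.4+0] = [-5.600,-6.100,2.400]
hi = A.hi+B.hi = [21.9+6.1, 21.4+6.1, 23.8+9.1] = [28.000,27.500,32.900]
diag = √(33.6²+33.6²+30.5²) = √3188.17 = 56.464


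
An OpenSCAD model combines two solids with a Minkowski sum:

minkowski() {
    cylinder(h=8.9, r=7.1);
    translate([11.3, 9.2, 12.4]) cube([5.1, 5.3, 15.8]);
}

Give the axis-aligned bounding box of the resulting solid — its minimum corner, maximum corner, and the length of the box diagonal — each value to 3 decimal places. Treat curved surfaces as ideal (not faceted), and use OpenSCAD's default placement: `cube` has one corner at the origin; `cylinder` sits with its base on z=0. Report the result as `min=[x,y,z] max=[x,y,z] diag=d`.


min=[4.200,2.100,12.400] max=[23.500,21.600,37.100] diag=36.917

A = translate([11.3, 9.2, 12.4]) cube([5.1, 5.3, 15.8]) → bbox [11.3,9.2,12.4] .. [16.4,14.5,28.2]
B = cylinder(h=8.9, r=7.1) → bbox [-7.1,-7.1,0] .. [7.1,7.1,8.9]
lo = A.lo+B.lo = [11.3-7.1, 9.2-7.1, 12.4+0] = [4.200,2.100,12.400]
hi = A.hi+B.hi = [16.4+7.1, 14.5+7.1, 28.2+8.9] = [23.500,21.600,37.100]
diag = √(19.3²+19.5²+24.7²) = √1362.83 = 36.917


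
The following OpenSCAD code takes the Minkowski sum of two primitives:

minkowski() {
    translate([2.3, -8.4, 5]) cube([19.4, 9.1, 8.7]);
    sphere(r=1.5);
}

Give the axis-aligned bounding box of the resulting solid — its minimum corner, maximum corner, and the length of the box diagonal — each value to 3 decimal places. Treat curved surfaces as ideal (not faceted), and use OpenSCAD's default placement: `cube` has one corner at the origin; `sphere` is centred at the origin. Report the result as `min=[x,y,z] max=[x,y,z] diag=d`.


min=[0.800,-9.900,3.500] max=[23.200,2.200,15.200] diag=28.019

A = translate([2.3, -8.4, 5]) cube([19.4, 9.1, 8.7]) → bbox [2.3,-8.4,5] .. [21.7,0.7,13.7]
B = sphere(r=1.5) → bbox [-1.5,-1.5,-1.5] .. [1.5,1.5,1.5]
lo = A.lo+B.lo = [2.3-1.5, -8.4-1.5, 5-1.5] = [0.800,-9.900,3.500]
hi = A.hi+B.hi = [21.7+1.5, 0.7+1.5, 13.7+1.5] = [23.200,2.200,15.200]
diag = √(22.4²+12.1²+11.7²) = √785.06 = 28.019


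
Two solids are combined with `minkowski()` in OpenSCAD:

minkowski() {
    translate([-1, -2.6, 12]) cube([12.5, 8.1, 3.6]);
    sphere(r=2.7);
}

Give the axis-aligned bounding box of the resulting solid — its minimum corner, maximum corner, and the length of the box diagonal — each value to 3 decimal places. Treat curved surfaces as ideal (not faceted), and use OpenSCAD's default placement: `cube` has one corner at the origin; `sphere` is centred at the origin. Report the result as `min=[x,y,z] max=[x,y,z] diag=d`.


A = translate([-1, -2.6, 12]) cube([12.5, 8.1, 3.6]) → bbox [-1,-2.6,12] .. [11.5,5.5,15.6]
B = sphere(r=2.7) → bbox [-2.7,-2.7,-2.7] .. [2.7,2.7,2.7]
lo = A.lo+B.lo = [-1-2.7, -2.6-2.7, 12-2.7] = [-3.700,-5.300,9.300]
hi = A.hi+B.hi = [11.5+2.7, 5.5+2.7, 15.6+2.7] = [14.200,8.200,18.300]
diag = √(17.9²+13.5²+9²) = √583.66 = 24.159

min=[-3.700,-5.300,9.300] max=[14.200,8.200,18.300] diag=24.159


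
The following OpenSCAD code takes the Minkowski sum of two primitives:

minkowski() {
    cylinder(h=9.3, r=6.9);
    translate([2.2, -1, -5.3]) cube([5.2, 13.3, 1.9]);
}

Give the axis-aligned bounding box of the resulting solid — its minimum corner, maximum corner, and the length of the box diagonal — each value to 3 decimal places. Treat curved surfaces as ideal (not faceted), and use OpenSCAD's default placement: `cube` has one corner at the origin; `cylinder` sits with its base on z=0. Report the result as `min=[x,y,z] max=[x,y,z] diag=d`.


A = translate([2.2, -1, -5.3]) cube([5.2, 13.3, 1.9]) → bbox [2.2,-1,-5.3] .. [7.4,12.3,-3.4]
B = cylinder(h=9.3, r=6.9) → bbox [-6.9,-6.9,0] .. [6.9,6.9,9.3]
lo = A.lo+B.lo = [2.2-6.9, -1-6.9, -5.3+0] = [-4.700,-7.900,-5.300]
hi = A.hi+B.hi = [7.4+6.9, 12.3+6.9, -3.4+9.3] = [14.300,19.200,5.900]
diag = √(19²+27.1²+11.2²) = √1220.85 = 34.941

min=[-4.700,-7.900,-5.300] max=[14.300,19.200,5.900] diag=34.941


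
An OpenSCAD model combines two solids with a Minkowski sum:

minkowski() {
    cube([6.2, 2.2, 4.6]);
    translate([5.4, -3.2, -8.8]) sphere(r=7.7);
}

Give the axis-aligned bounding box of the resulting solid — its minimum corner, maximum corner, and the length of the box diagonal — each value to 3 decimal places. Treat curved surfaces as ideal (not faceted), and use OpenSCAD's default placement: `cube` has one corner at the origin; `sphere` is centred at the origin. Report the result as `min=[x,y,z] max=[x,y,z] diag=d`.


A = translate([5.4, -3.2, -8.8]) sphere(r=7.7) → bbox [-2.3,-10.9,-16.5] .. [13.1,4.5,-1.1]
B = cube([6.2, 2.2, 4.6]) → bbox [0,0,0] .. [6.2,2.2,4.6]
lo = A.lo+B.lo = [-2.3+0, -10.9+0, -16.5+0] = [-2.300,-10.900,-16.500]
hi = A.hi+B.hi = [13.1+6.2, 4.5+2.2, -1.1+4.6] = [19.300,6.700,3.500]
diag = √(21.6²+17.6²+20²) = √1176.32 = 34.298

min=[-2.300,-10.900,-16.500] max=[19.300,6.700,3.500] diag=34.298


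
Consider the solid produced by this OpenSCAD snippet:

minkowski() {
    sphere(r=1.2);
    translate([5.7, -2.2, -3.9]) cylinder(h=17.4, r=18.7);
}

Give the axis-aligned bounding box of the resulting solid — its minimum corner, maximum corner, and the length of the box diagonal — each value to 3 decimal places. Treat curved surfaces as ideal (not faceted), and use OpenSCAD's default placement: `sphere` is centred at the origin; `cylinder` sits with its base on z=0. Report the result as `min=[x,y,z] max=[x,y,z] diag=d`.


A = translate([5.7, -2.2, -3.9]) cylinder(h=17.4, r=18.7) → bbox [-13,-20.9,-3.9] .. [24.4,16.5,13.5]
B = sphere(r=1.2) → bbox [-1.2,-1.2,-1.2] .. [1.2,1.2,1.2]
lo = A.lo+B.lo = [-13-1.2, -20.9-1.2, -3.9-1.2] = [-14.200,-22.100,-5.100]
hi = A.hi+B.hi = [24.4+1.2, 16.5+1.2, 13.5+1.2] = [25.600,17.700,14.700]
diag = √(39.8²+39.8²+19.8²) = √3560.12 = 59.667

min=[-14.200,-22.100,-5.100] max=[25.600,17.700,14.700] diag=59.667


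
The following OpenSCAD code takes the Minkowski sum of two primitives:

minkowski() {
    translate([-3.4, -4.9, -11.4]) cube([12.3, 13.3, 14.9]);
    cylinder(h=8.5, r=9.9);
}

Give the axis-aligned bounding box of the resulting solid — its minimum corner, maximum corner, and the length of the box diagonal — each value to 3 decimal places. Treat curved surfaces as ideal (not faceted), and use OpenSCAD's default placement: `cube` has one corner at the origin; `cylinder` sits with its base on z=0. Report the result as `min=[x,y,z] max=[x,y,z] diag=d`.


min=[-13.300,-14.800,-11.400] max=[18.800,18.300,12.000] diag=51.707

A = translate([-3.4, -4.9, -11.4]) cube([12.3, 13.3, 14.9]) → bbox [-3.4,-4.9,-11.4] .. [8.9,8.4,3.5]
B = cylinder(h=8.5, r=9.9) → bbox [-9.9,-9.9,0] .. [9.9,9.9,8.5]
lo = A.lo+B.lo = [-3.4-9.9, -4.9-9.9, -11.4+0] = [-13.300,-14.800,-11.400]
hi = A.hi+B.hi = [8.9+9.9, 8.4+9.9, 3.5+8.5] = [18.800,18.300,12.000]
diag = √(32.1²+33.1²+23.4²) = √2673.58 = 51.707


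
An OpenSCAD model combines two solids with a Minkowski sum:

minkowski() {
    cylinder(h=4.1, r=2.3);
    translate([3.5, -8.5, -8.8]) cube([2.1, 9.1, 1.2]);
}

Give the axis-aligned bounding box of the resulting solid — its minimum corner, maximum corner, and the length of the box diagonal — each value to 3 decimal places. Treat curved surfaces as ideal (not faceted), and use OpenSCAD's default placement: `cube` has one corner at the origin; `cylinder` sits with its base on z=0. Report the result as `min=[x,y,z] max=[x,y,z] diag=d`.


A = translate([3.5, -8.5, -8.8]) cube([2.1, 9.1, 1.2]) → bbox [3.5,-8.5,-8.8] .. [5.6,0.6,-7.6]
B = cylinder(h=4.1, r=2.3) → bbox [-2.3,-2.3,0] .. [2.3,2.3,4.1]
lo = A.lo+B.lo = [3.5-2.3, -8.5-2.3, -8.8+0] = [1.200,-10.800,-8.800]
hi = A.hi+B.hi = [5.6+2.3, 0.6+2.3, -7.6+4.1] = [7.900,2.900,-3.500]
diag = √(6.7²+13.7²+5.3²) = √260.67 = 16.145

min=[1.200,-10.800,-8.800] max=[7.900,2.900,-3.500] diag=16.145


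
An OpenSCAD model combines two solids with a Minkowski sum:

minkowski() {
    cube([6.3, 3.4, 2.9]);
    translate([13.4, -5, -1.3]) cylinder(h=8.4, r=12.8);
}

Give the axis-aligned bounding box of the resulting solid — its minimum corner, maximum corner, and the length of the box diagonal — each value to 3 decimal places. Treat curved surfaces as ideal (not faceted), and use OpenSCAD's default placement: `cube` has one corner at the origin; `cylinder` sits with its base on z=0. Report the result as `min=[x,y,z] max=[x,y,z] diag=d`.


A = translate([13.4, -5, -1.3]) cylinder(h=8.4, r=12.8) → bbox [0.6,-17.8,-1.3] .. [26.2,7.8,7.1]
B = cube([6.3, 3.4, 2.9]) → bbox [0,0,0] .. [6.3,3.4,2.9]
lo = A.lo+B.lo = [0.6+0, -17.8+0, -1.3+0] = [0.600,-17.800,-1.300]
hi = A.hi+B.hi = [26.2+6.3, 7.8+3.4, 7.1+2.9] = [32.500,11.200,10.000]
diag = √(31.9²+29²+11.3²) = √1986.3 = 44.568

min=[0.600,-17.800,-1.300] max=[32.500,11.200,10.000] diag=44.568


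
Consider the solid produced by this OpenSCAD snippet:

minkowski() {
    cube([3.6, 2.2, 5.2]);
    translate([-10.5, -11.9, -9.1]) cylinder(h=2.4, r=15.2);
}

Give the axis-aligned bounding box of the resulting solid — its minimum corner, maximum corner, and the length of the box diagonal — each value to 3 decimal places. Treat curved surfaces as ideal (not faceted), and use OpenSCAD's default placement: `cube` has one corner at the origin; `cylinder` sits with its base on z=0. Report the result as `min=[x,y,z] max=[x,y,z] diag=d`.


min=[-25.700,-27.100,-9.100] max=[8.300,5.500,-1.500] diag=47.713

A = translate([-10.5, -11.9, -9.1]) cylinder(h=2.4, r=15.2) → bbox [-25.7,-27.1,-9.1] .. [4.7,3.3,-6.7]
B = cube([3.6, 2.2, 5.2]) → bbox [0,0,0] .. [3.6,2.2,5.2]
lo = A.lo+B.lo = [-25.7+0, -27.1+0, -9.1+0] = [-25.700,-27.100,-9.100]
hi = A.hi+B.hi = [4.7+3.6, 3.3+2.2, -6.7+5.2] = [8.300,5.500,-1.500]
diag = √(34²+32.6²+7.6²) = √2276.52 = 47.713


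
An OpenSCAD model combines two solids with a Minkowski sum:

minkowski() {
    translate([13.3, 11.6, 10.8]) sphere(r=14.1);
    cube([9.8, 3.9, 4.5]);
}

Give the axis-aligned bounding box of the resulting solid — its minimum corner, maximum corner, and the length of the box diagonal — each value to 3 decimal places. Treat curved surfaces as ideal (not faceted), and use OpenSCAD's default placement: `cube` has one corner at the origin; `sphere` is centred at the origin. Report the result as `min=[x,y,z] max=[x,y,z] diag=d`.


A = translate([13.3, 11.6, 10.8]) sphere(r=14.1) → bbox [-0.8,-2.5,-3.3] .. [27.4,25.7,24.9]
B = cube([9.8, 3.9, 4.5]) → bbox [0,0,0] .. [9.8,3.9,4.5]
lo = A.lo+B.lo = [-0.8+0, -2.5+0, -3.3+0] = [-0.800,-2.500,-3.300]
hi = A.hi+B.hi = [27.4+9.8, 25.7+3.9, 24.9+4.5] = [37.200,29.600,29.400]
diag = √(38²+32.1²+32.7²) = √3543.7 = 59.529

min=[-0.800,-2.500,-3.300] max=[37.200,29.600,29.400] diag=59.529


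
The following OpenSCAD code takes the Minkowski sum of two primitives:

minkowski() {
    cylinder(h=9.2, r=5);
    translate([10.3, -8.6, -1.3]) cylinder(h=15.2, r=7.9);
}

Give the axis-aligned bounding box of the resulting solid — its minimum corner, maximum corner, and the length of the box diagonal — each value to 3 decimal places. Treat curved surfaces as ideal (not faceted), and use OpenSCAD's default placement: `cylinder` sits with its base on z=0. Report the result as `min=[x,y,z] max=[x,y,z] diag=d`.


A = translate([10.3, -8.6, -1.3]) cylinder(h=15.2, r=7.9) → bbox [2.4,-16.5,-1.3] .. [18.2,-0.7,13.9]
B = cylinder(h=9.2, r=5) → bbox [-5,-5,0] .. [5,5,9.2]
lo = A.lo+B.lo = [2.4-5, -16.5-5, -1.3+0] = [-2.600,-21.500,-1.300]
hi = A.hi+B.hi = [18.2+5, -0.7+5, 13.9+9.2] = [23.200,4.300,23.100]
diag = √(25.8²+25.8²+24.4²) = √1926.64 = 43.894

min=[-2.600,-21.500,-1.300] max=[23.200,4.300,23.100] diag=43.894


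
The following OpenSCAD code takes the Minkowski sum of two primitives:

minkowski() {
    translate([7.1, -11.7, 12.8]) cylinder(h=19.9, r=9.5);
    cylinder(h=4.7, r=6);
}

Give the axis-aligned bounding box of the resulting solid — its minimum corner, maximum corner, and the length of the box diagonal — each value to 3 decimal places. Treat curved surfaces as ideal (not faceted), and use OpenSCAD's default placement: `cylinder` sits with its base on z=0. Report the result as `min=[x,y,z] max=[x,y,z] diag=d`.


A = translate([7.1, -11.7, 12.8]) cylinder(h=19.9, r=9.5) → bbox [-2.4,-21.2,12.8] .. [16.6,-2.2,32.7]
B = cylinder(h=4.7, r=6) → bbox [-6,-6,0] .. [6,6,4.7]
lo = A.lo+B.lo = [-2.4-6, -21.2-6, 12.8+0] = [-8.400,-27.200,12.800]
hi = A.hi+B.hi = [16.6+6, -2.2+6, 32.7+4.7] = [22.600,3.800,37.400]
diag = √(31²+31²+24.6²) = √2527.16 = 50.271

min=[-8.400,-27.200,12.800] max=[22.600,3.800,37.400] diag=50.271


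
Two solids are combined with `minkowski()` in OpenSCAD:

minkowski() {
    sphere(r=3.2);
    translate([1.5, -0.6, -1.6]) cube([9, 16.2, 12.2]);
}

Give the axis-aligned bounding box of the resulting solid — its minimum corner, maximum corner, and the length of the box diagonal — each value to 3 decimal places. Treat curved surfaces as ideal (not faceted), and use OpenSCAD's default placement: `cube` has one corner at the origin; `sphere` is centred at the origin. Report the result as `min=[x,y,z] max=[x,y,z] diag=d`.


A = translate([1.5, -0.6, -1.6]) cube([9, 16.2, 12.2]) → bbox [1.5,-0.6,-1.6] .. [10.5,15.6,10.6]
B = sphere(r=3.2) → bbox [-3.2,-3.2,-3.2] .. [3.2,3.2,3.2]
lo = A.lo+B.lo = [1.5-3.2, -0.6-3.2, -1.6-3.2] = [-1.700,-3.800,-4.800]
hi = A.hi+B.hi = [10.5+3.2, 15.6+3.2, 10.6+3.2] = [13.700,18.800,13.800]
diag = √(15.4²+22.6²+18.6²) = √1093.88 = 33.074

min=[-1.700,-3.800,-4.800] max=[13.700,18.800,13.800] diag=33.074


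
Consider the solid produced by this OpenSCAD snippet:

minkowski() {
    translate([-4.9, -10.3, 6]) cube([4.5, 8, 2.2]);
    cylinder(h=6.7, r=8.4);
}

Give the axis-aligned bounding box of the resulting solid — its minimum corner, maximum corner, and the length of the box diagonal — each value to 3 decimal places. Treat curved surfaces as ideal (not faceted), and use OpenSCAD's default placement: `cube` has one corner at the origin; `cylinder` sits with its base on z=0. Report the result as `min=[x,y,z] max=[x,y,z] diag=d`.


min=[-13.300,-18.700,6.000] max=[8.000,6.100,14.900] diag=33.881

A = translate([-4.9, -10.3, 6]) cube([4.5, 8, 2.2]) → bbox [-4.9,-10.3,6] .. [-0.4,-2.3,8.2]
B = cylinder(h=6.7, r=8.4) → bbox [-8.4,-8.4,0] .. [8.4,8.4,6.7]
lo = A.lo+B.lo = [-4.9-8.4, -10.3-8.4, 6+0] = [-13.300,-18.700,6.000]
hi = A.hi+B.hi = [-0.4+8.4, -2.3+8.4, 8.2+6.7] = [8.000,6.100,14.900]
diag = √(21.3²+24.8²+8.9²) = √1147.94 = 33.881


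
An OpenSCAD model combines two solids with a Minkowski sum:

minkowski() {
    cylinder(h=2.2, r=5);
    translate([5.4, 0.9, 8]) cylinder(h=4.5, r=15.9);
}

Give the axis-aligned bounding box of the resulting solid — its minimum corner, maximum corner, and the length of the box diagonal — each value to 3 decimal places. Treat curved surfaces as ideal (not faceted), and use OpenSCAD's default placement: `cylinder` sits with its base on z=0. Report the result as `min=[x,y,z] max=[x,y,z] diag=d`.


min=[-15.500,-20.000,8.000] max=[26.300,21.800,14.700] diag=59.493

A = translate([5.4, 0.9, 8]) cylinder(h=4.5, r=15.9) → bbox [-10.5,-15,8] .. [21.3,16.8,12.5]
B = cylinder(h=2.2, r=5) → bbox [-5,-5,0] .. [5,5,2.2]
lo = A.lo+B.lo = [-10.5-5, -15-5, 8+0] = [-15.500,-20.000,8.000]
hi = A.hi+B.hi = [21.3+5, 16.8+5, 12.5+2.2] = [26.300,21.800,14.700]
diag = √(41.8²+41.8²+6.7²) = √3539.37 = 59.493


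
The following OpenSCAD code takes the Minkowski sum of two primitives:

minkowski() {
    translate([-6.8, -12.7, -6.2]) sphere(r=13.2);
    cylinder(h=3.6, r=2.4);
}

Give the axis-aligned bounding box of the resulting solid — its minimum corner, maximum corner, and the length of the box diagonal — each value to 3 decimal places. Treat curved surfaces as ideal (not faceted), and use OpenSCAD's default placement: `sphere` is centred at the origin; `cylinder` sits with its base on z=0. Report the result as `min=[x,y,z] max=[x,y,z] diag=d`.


min=[-22.400,-28.300,-19.400] max=[8.800,2.900,10.600] diag=53.356

A = translate([-6.8, -12.7, -6.2]) sphere(r=13.2) → bbox [-20,-25.9,-19.4] .. [6.4,0.5,7]
B = cylinder(h=3.6, r=2.4) → bbox [-2.4,-2.4,0] .. [2.4,2.4,3.6]
lo = A.lo+B.lo = [-20-2.4, -25.9-2.4, -19.4+0] = [-22.400,-28.300,-19.400]
hi = A.hi+B.hi = [6.4+2.4, 0.5+2.4, 7+3.6] = [8.800,2.900,10.600]
diag = √(31.2²+31.2²+30²) = √2846.88 = 53.356


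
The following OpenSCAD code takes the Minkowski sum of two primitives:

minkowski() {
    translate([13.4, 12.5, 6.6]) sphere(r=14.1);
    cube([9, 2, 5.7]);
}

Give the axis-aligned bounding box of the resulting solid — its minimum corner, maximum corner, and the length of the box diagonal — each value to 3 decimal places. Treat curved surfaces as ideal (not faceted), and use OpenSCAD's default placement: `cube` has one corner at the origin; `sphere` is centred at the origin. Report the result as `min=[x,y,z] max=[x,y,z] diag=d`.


A = translate([13.4, 12.5, 6.6]) sphere(r=14.1) → bbox [-0.7,-1.6,-7.5] .. [27.5,26.6,20.7]
B = cube([9, 2, 5.7]) → bbox [0,0,0] .. [9,2,5.7]
lo = A.lo+B.lo = [-0.7+0, -1.6+0, -7.5+0] = [-0.700,-1.600,-7.500]
hi = A.hi+B.hi = [27.5+9, 26.6+2, 20.7+5.7] = [36.500,28.600,26.400]
diag = √(37.2²+30.2²+33.9²) = √3445.09 = 58.695

min=[-0.700,-1.600,-7.500] max=[36.500,28.600,26.400] diag=58.695


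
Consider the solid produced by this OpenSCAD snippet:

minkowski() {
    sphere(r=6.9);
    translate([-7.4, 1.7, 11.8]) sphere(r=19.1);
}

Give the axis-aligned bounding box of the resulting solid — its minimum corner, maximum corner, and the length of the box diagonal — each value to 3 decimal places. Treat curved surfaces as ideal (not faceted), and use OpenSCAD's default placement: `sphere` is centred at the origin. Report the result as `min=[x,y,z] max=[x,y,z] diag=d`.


min=[-33.400,-24.300,-14.200] max=[18.600,27.700,37.800] diag=90.067

A = translate([-7.4, 1.7, 11.8]) sphere(r=19.1) → bbox [-26.5,-17.4,-7.3] .. [11.7,20.8,30.9]
B = sphere(r=6.9) → bbox [-6.9,-6.9,-6.9] .. [6.9,6.9,6.9]
lo = A.lo+B.lo = [-26.5-6.9, -17.4-6.9, -7.3-6.9] = [-33.400,-24.300,-14.200]
hi = A.hi+B.hi = [11.7+6.9, 20.8+6.9, 30.9+6.9] = [18.600,27.700,37.800]
diag = √(52²+52²+52²) = √8112 = 90.067


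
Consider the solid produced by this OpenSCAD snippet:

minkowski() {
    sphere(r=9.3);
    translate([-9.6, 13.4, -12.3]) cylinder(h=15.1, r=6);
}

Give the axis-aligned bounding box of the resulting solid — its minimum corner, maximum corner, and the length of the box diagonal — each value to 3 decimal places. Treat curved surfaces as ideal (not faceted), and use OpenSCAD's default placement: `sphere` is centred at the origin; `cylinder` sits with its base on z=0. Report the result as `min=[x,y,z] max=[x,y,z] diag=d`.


min=[-24.900,-1.900,-21.600] max=[5.700,28.700,12.100] diag=54.849

A = translate([-9.6, 13.4, -12.3]) cylinder(h=15.1, r=6) → bbox [-15.6,7.4,-12.3] .. [-3.6,19.4,2.8]
B = sphere(r=9.3) → bbox [-9.3,-9.3,-9.3] .. [9.3,9.3,9.3]
lo = A.lo+B.lo = [-15.6-9.3, 7.4-9.3, -12.3-9.3] = [-24.900,-1.900,-21.600]
hi = A.hi+B.hi = [-3.6+9.3, 19.4+9.3, 2.8+9.3] = [5.700,28.700,12.100]
diag = √(30.6²+30.6²+33.7²) = √3008.41 = 54.849


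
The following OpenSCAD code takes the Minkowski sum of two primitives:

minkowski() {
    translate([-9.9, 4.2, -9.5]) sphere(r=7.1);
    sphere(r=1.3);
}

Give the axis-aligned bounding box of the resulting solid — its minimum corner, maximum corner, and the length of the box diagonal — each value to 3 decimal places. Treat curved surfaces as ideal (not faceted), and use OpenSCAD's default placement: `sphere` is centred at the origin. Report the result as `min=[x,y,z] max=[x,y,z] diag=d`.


min=[-18.300,-4.200,-17.900] max=[-1.500,12.600,-1.100] diag=29.098

A = translate([-9.9, 4.2, -9.5]) sphere(r=7.1) → bbox [-17,-2.9,-16.6] .. [-2.8,11.3,-2.4]
B = sphere(r=1.3) → bbox [-1.3,-1.3,-1.3] .. [1.3,1.3,1.3]
lo = A.lo+B.lo = [-17-1.3, -2.9-1.3, -16.6-1.3] = [-18.300,-4.200,-17.900]
hi = A.hi+B.hi = [-2.8+1.3, 11.3+1.3, -2.4+1.3] = [-1.500,12.600,-1.100]
diag = √(16.8²+16.8²+16.8²) = √846.72 = 29.098


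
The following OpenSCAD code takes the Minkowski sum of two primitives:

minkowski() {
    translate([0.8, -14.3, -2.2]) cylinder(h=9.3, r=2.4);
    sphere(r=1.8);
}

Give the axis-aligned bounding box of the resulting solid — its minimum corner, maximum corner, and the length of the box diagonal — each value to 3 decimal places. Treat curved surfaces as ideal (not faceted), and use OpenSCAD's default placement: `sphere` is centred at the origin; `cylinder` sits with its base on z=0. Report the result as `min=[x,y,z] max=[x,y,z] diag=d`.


min=[-3.400,-18.500,-4.000] max=[5.000,-10.100,8.900] diag=17.537

A = translate([0.8, -14.3, -2.2]) cylinder(h=9.3, r=2.4) → bbox [-1.6,-16.7,-2.2] .. [3.2,-11.9,7.1]
B = sphere(r=1.8) → bbox [-1.8,-1.8,-1.8] .. [1.8,1.8,1.8]
lo = A.lo+B.lo = [-1.6-1.8, -16.7-1.8, -2.2-1.8] = [-3.400,-18.500,-4.000]
hi = A.hi+B.hi = [3.2+1.8, -11.9+1.8, 7.1+1.8] = [5.000,-10.100,8.900]
diag = √(8.4²+8.4²+12.9²) = √307.53 = 17.537


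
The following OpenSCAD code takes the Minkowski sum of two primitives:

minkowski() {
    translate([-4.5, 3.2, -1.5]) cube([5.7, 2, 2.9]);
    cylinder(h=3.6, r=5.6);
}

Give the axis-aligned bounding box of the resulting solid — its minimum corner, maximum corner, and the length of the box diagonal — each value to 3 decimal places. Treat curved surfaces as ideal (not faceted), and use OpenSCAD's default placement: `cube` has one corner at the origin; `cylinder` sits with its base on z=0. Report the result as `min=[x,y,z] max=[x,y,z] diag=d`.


A = translate([-4.5, 3.2, -1.5]) cube([5.7, 2, 2.9]) → bbox [-4.5,3.2,-1.5] .. [1.2,5.2,1.4]
B = cylinder(h=3.6, r=5.6) → bbox [-5.6,-5.6,0] .. [5.6,5.6,3.6]
lo = A.lo+B.lo = [-4.5-5.6, 3.2-5.6, -1.5+0] = [-10.100,-2.400,-1.500]
hi = A.hi+B.hi = [1.2+5.6, 5.2+5.6, 1.4+3.6] = [6.800,10.800,5.000]
diag = √(16.9²+13.2²+6.5²) = √502.1 = 22.408

min=[-10.100,-2.400,-1.500] max=[6.800,10.800,5.000] diag=22.408


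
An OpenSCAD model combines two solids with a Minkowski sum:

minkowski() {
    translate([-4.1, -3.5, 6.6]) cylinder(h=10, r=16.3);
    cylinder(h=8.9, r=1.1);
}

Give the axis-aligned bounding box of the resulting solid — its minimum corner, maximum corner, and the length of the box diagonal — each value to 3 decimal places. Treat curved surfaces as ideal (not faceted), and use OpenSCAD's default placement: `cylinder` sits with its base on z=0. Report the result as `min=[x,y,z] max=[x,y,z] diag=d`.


A = translate([-4.1, -3.5, 6.6]) cylinder(h=10, r=16.3) → bbox [-20.4,-19.8,6.6] .. [12.2,12.8,16.6]
B = cylinder(h=8.9, r=1.1) → bbox [-1.1,-1.1,0] .. [1.1,1.1,8.9]
lo = A.lo+B.lo = [-20.4-1.1, -19.8-1.1, 6.6+0] = [-21.500,-20.900,6.600]
hi = A.hi+B.hi = [12.2+1.1, 12.8+1.1, 16.6+8.9] = [13.300,13.900,25.500]
diag = √(34.8²+34.8²+18.9²) = √2779.29 = 52.719

min=[-21.500,-20.900,6.600] max=[13.300,13.900,25.500] diag=52.719
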